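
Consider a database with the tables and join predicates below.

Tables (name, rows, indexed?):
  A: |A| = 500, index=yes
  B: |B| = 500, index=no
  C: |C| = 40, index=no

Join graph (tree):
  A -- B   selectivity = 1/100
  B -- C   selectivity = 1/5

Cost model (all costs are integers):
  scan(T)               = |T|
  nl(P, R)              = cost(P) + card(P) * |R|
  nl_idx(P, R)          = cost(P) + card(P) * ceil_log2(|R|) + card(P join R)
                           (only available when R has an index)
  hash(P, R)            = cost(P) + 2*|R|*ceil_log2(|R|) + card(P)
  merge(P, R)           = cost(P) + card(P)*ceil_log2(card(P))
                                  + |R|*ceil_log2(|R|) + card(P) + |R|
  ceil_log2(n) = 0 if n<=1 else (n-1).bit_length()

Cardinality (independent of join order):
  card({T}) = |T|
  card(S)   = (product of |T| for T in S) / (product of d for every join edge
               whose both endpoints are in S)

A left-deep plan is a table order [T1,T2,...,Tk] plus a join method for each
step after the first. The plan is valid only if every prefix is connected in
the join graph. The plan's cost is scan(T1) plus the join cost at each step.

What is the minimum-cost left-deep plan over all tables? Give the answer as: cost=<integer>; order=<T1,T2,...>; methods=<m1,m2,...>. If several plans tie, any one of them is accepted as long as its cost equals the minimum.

Selinger DP (subsets sized 1..n):
  {A}: scan cost=500, card=500
  {B}: scan cost=500, card=500
  {C}: scan cost=40, card=40
  {AB}: card=2500; try (A,nl_idx)→7500, (B,hash)→10000, (A,hash)→10000, (B,merge)→10500, (A,merge)→10500, (B,nl)→250500 …(+1); best=7500 via (A,nl_idx)
  {BC}: card=4000; try (C,hash)→1480, (B,merge)→5320, (C,merge)→5780, (B,hash)→9080, (B,nl)→20040, (C,nl)→20500; best=1480 via (C,hash)
  {ABC}: card=20000; try (C,hash)→10480, (A,hash)→14480, (C,merge)→40280, (A,nl_idx)→57480, (A,merge)→58480, (C,nl)→107500 …(+1); best=10480 via (C,hash)

cost=10480; order=B,A,C; methods=nl_idx,hash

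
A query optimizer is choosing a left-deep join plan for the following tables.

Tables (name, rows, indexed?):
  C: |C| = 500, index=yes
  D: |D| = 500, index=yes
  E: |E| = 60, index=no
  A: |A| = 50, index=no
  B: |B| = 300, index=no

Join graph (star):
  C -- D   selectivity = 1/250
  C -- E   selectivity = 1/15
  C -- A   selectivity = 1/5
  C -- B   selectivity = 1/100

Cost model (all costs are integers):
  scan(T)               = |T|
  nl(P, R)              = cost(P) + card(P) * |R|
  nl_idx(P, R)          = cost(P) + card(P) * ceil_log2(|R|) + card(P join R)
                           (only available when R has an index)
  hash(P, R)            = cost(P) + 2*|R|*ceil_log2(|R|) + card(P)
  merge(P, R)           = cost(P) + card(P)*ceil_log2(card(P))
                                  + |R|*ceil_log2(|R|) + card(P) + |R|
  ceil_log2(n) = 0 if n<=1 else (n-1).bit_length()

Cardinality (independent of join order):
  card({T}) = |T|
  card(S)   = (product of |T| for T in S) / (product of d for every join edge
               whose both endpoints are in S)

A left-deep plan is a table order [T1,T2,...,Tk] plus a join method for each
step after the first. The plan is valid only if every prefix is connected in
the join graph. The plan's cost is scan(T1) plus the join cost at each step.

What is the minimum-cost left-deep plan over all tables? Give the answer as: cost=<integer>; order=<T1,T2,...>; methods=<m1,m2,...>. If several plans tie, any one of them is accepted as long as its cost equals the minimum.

cost=28720; order=C,D,B,E,A; methods=nl_idx,hash,hash,hash

Selinger DP (subsets sized 1..n):
  {C}: scan cost=500, card=500
  {D}: scan cost=500, card=500
  {E}: scan cost=60, card=60
  {A}: scan cost=50, card=50
  {B}: scan cost=300, card=300
  {CD}: card=1000; try (D,nl_idx)→6000, (C,nl_idx)→6000, (D,hash)→10000, (C,hash)→10000, (D,merge)→10500, (C,merge)→10500 …(+2); best=6000 via (D,nl_idx)
  {CE}: card=2000; try (E,hash)→1720, (C,nl_idx)→2600, (C,merge)→5480, (E,merge)→5920, (C,hash)→9120, (C,nl)→30060 …(+1); best=1720 via (E,hash)
  {AC}: card=5000; try (A,hash)→1600, (C,merge)→5400, (C,nl_idx)→5500, (A,merge)→5850, (C,hash)→9100, (C,nl)→25050 …(+1); best=1600 via (A,hash)
  {BC}: card=1500; try (C,nl_idx)→4500, (B,hash)→6400, (C,merge)→8300, (B,merge)→8500, (C,hash)→9600, (C,nl)→150300 …(+1); best=4500 via (C,nl_idx)
  {CDE}: card=4000; try (E,hash)→7720, (D,hash)→12720, (E,merge)→17420, (D,nl_idx)→23720, (D,merge)→30720, (E,nl)→66000 …(+1); best=7720 via (E,hash)
  {ACD}: card=10000; try (A,hash)→7600, (D,hash)→15600, (A,merge)→17350, (A,nl)→56000, (D,nl_idx)→56600, (D,merge)→76600 …(+1); best=7600 via (A,hash)
  {BCD}: card=3000; try (B,hash)→12400, (D,hash)→15000, (B,merge)→20000, (D,nl_idx)→21000, (D,merge)→27500, (B,nl)→306000 …(+1); best=12400 via (B,hash)
  {ACE}: card=20000; try (A,hash)→4320, (E,hash)→7320, (A,merge)→26070, (E,merge)→72020, (A,nl)→101720, (E,nl)→301600; best=4320 via (A,hash)
  {BCE}: card=6000; try (E,hash)→6720, (B,hash)→9120, (E,merge)→22920, (B,merge)→28720, (E,nl)→94500, (B,nl)→601720; best=6720 via (E,hash)
  {ABC}: card=15000; try (A,hash)→6600, (B,hash)→12000, (A,merge)→22850, (B,merge)→74600, (A,nl)→79500, (B,nl)→1501600; best=6600 via (A,hash)
  {ACDE}: card=40000; try (A,hash)→12320, (E,hash)→18320, (D,hash)→33320, (A,merge)→60070, (E,merge)→158020, (A,nl)→207720 …(+4); best=12320 via (A,hash)
  {BCDE}: card=12000; try (E,hash)→16120, (B,hash)→17120, (D,hash)→21720, (E,merge)→51820, (B,merge)→62720, (D,nl_idx)→72720 …(+4); best=16120 via (E,hash)
  {ABCD}: card=30000; try (A,hash)→16000, (B,hash)→23000, (D,hash)→30600, (A,merge)→51750, (B,merge)→160600, (A,nl)→162400 …(+4); best=16000 via (A,hash)
  {ABCE}: card=60000; try (A,hash)→13320, (E,hash)→22320, (B,hash)→29720, (A,merge)→91070, (E,merge)→232020, (A,nl)→306720 …(+3); best=13320 via (A,hash)
  {ABCDE}: card=120000; try (A,hash)→28720, (E,hash)→46720, (B,hash)→57720, (D,hash)→82320, (A,merge)→196470, (E,merge)→496420 …(+7); best=28720 via (A,hash)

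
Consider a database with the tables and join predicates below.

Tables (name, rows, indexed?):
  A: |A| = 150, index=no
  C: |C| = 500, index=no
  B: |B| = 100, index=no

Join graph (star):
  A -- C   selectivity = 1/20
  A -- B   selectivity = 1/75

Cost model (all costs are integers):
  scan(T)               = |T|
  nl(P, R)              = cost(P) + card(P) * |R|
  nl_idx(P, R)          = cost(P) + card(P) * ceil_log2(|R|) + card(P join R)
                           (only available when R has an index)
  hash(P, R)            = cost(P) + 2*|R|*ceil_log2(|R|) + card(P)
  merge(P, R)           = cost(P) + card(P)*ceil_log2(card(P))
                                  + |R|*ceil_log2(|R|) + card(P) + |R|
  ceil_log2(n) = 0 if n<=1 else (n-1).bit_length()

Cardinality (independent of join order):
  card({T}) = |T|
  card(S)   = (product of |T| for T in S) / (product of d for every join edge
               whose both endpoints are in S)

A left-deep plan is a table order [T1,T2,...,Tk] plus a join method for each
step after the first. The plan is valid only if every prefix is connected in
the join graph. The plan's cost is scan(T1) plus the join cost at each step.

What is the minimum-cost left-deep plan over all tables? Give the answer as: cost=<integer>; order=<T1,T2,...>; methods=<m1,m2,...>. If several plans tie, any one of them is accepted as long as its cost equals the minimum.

Selinger DP (subsets sized 1..n):
  {A}: scan cost=150, card=150
  {C}: scan cost=500, card=500
  {B}: scan cost=100, card=100
  {AC}: card=3750; try (A,hash)→3400, (C,merge)→6500, (A,merge)→6850, (C,hash)→9300, (C,nl)→75150, (A,nl)→75500; best=3400 via (A,hash)
  {AB}: card=200; try (B,hash)→1700, (A,merge)→2250, (B,merge)→2300, (A,hash)→2600, (A,nl)→15100, (B,nl)→15150; best=1700 via (B,hash)
  {ABC}: card=5000; try (C,merge)→8500, (B,hash)→8550, (C,hash)→10900, (B,merge)→52950, (C,nl)→101700, (B,nl)→378400; best=8500 via (C,merge)

cost=8500; order=A,B,C; methods=hash,merge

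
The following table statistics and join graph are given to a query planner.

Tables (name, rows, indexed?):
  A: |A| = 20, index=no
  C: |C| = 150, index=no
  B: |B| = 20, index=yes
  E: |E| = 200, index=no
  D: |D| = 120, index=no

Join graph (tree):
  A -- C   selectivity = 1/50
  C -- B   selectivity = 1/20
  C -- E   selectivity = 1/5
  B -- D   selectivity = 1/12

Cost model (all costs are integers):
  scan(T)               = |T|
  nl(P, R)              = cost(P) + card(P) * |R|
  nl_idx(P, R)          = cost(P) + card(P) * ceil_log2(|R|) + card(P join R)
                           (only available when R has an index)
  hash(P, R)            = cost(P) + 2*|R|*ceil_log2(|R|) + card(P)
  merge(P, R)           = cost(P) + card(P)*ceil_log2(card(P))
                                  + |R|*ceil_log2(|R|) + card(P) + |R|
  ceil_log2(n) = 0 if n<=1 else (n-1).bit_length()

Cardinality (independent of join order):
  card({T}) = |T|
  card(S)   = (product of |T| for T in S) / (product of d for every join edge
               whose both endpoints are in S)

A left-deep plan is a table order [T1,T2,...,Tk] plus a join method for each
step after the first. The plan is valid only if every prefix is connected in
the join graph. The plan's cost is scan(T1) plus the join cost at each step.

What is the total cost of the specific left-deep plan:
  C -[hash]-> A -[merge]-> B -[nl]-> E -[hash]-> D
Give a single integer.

17120

step 1: scan C: cost=150, card=150
step 2: join A via hash
    card(P join A) = 150*20/(50) = 60
    cost = 150 + 2*20*5 + 150 = 500
step 3: join B via merge
    card(P join B) = 60*20/(20) = 60
    cost = 500 + 60*6 + 20*5 + 60 + 20 = 1040
step 4: join E via nl
    card(P join E) = 60*200/(5) = 2400
    cost = 1040 + 60*200 = 13040
step 5: join D via hash
    card(P join D) = 2400*120/(12) = 24000
    cost = 13040 + 2*120*7 + 2400 = 17120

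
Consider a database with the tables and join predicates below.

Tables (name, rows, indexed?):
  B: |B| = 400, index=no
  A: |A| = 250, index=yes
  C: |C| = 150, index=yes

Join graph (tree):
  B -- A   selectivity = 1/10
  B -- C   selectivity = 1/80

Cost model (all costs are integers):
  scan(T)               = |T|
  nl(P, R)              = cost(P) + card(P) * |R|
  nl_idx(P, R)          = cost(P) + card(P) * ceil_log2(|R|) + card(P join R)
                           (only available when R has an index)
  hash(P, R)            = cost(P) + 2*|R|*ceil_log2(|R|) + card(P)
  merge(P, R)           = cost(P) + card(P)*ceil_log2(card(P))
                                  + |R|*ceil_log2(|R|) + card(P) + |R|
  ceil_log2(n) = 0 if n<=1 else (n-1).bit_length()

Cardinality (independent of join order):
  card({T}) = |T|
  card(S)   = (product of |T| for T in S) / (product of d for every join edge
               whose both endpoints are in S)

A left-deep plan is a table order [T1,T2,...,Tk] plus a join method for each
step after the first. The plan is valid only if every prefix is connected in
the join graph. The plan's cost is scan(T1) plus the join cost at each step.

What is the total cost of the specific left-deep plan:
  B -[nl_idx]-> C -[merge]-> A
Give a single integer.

step 1: scan B: cost=400, card=400
step 2: join C via nl_idx
    card(P join C) = 400*150/(80) = 750
    cost = 400 + 400*8 + 750 = 4350
step 3: join A via merge
    card(P join A) = 750*250/(10) = 18750
    cost = 4350 + 750*10 + 250*8 + 750 + 250 = 14850

14850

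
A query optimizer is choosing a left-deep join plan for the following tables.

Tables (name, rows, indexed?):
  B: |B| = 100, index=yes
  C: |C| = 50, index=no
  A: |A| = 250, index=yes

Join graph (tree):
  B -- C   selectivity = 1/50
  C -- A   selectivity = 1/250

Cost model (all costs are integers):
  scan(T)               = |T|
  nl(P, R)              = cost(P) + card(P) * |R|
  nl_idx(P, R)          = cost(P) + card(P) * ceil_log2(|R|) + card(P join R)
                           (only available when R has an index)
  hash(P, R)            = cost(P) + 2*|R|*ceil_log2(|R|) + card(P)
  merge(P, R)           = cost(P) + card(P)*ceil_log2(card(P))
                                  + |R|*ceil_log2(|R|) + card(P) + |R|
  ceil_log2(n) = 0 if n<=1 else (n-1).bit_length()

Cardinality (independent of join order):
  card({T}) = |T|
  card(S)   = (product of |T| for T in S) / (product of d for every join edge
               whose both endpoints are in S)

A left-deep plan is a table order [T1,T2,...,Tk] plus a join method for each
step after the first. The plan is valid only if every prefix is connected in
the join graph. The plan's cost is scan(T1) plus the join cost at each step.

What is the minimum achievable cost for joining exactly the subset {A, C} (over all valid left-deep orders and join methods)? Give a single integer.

500

Selinger DP over subsets of {A,C}:
  {C}: scan cost=50, card=50
  {A}: scan cost=250, card=250
  {AC}: card=50; try (A,nl_idx)→500, (C,hash)→1100, (A,merge)→2650, (C,merge)→2850, (A,hash)→4100, (A,nl)→12550 …(+1); best=500 via (A,nl_idx)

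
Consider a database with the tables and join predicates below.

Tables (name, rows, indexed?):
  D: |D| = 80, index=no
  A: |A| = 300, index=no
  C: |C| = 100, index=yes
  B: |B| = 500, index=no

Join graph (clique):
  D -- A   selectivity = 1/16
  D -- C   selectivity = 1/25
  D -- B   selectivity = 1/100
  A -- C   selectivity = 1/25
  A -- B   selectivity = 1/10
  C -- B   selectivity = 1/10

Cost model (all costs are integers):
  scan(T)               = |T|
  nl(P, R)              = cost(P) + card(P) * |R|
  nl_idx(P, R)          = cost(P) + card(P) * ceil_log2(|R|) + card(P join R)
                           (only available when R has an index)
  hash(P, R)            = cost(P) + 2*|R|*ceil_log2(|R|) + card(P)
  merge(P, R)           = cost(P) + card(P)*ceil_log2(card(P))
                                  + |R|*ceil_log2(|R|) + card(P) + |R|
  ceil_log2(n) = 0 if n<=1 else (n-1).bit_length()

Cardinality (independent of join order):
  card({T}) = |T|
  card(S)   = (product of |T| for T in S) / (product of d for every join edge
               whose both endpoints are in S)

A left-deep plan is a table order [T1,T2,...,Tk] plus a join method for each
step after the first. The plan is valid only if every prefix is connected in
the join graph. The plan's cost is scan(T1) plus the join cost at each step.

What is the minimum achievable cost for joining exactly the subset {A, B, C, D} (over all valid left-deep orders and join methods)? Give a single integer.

8360

Selinger DP over subsets of {A,B,C,D}:
  {D}: scan cost=80, card=80
  {A}: scan cost=300, card=300
  {C}: scan cost=100, card=100
  {B}: scan cost=500, card=500
  {AD}: card=1500; try (D,hash)→1720, (A,merge)→3720, (D,merge)→3940, (A,hash)→5560, (A,nl)→24080, (D,nl)→24300; best=1720 via (D,hash)
  {CD}: card=320; try (C,nl_idx)→960, (D,hash)→1320, (C,merge)→1520, (D,merge)→1540, (C,hash)→1560, (C,nl)→8080 …(+1); best=960 via (C,nl_idx)
  {BD}: card=400; try (D,hash)→2120, (B,merge)→5720, (D,merge)→6140, (B,hash)→9160, (B,nl)→40080, (D,nl)→40500; best=2120 via (D,hash)
  {AC}: card=1200; try (C,hash)→2000, (C,nl_idx)→3600, (A,merge)→3900, (C,merge)→4100, (A,hash)→5600, (A,nl)→30100 …(+1); best=2000 via (C,hash)
  {AB}: card=15000; try (A,hash)→6400, (B,merge)→8300, (A,merge)→8500, (B,hash)→9600, (B,nl)→150300, (A,nl)→150500; best=6400 via (A,hash)
  {BC}: card=5000; try (C,hash)→2400, (B,merge)→5900, (C,merge)→6300, (C,nl_idx)→9000, (B,hash)→9200, (B,nl)→50100 …(+1); best=2400 via (C,hash)
  {ACD}: card=240; try (D,hash)→4320, (C,hash)→4620, (A,hash)→6680, (A,merge)→7160, (C,nl_idx)→12460, (D,merge)→17040 …(+4); best=4320 via (D,hash)
  {ABD}: card=750; try (A,hash)→7920, (A,merge)→9120, (B,hash)→12220, (D,hash)→22520, (B,merge)→24720, (A,nl)→122120 …(+3); best=7920 via (A,hash)
  {BCD}: card=160; try (C,hash)→3920, (C,nl_idx)→5080, (C,merge)→6920, (D,hash)→8520, (B,merge)→9160, (B,hash)→10280 …(+4); best=3920 via (C,hash)
  {ABC}: card=6000; try (B,hash)→12200, (A,hash)→12800, (B,merge)→21400, (C,hash)→22800, (A,merge)→75400, (C,nl_idx)→117400 …(+4); best=12200 via (B,hash)
  {ABCD}: card=12; try (A,merge)→8360, (A,hash)→9480, (C,hash)→10070, (B,merge)→11480, (C,nl_idx)→13182, (B,hash)→13560 …(+7); best=8360 via (A,merge)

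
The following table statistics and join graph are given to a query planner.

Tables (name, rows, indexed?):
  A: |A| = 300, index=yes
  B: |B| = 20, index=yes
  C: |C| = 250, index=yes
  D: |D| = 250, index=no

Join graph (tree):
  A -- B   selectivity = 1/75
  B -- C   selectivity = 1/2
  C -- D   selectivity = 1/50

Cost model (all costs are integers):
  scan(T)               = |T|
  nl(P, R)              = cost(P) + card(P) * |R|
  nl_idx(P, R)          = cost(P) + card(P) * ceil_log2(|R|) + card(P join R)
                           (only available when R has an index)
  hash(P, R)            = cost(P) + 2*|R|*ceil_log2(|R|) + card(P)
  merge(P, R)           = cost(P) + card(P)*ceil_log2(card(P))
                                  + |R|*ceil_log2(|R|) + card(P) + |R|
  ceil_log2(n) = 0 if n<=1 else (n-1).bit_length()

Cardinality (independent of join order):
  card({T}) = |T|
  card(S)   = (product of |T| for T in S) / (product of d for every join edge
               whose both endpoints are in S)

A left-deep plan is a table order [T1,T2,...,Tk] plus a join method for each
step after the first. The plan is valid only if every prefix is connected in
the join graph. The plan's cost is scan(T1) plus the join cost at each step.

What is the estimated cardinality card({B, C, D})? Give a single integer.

12500

Tables in S: B(20), C(250), D(250)
Edges inside S: B-C(d=2), C-D(d=50)
numerator = 20 * 250 * 250 = 1250000
denominator = 2 * 50 = 100
card(S) = 1250000 / 100 = 12500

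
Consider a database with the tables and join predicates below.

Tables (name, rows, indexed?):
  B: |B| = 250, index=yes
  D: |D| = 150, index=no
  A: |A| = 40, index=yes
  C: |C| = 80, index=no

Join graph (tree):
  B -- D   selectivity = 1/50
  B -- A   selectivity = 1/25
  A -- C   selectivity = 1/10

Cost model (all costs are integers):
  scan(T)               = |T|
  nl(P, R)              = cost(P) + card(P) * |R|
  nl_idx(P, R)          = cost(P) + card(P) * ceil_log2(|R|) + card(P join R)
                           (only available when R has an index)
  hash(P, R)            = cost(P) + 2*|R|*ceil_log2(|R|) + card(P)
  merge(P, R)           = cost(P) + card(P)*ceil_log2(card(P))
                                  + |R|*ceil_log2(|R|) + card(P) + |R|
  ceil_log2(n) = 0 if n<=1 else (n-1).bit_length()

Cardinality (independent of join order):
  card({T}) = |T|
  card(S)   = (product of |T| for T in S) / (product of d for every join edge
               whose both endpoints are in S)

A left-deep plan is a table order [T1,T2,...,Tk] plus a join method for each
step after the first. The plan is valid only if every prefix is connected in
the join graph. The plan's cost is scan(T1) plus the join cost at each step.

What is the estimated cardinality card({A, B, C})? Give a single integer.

3200

Tables in S: A(40), B(250), C(80)
Edges inside S: B-A(d=25), A-C(d=10)
numerator = 40 * 250 * 80 = 800000
denominator = 25 * 10 = 250
card(S) = 800000 / 250 = 3200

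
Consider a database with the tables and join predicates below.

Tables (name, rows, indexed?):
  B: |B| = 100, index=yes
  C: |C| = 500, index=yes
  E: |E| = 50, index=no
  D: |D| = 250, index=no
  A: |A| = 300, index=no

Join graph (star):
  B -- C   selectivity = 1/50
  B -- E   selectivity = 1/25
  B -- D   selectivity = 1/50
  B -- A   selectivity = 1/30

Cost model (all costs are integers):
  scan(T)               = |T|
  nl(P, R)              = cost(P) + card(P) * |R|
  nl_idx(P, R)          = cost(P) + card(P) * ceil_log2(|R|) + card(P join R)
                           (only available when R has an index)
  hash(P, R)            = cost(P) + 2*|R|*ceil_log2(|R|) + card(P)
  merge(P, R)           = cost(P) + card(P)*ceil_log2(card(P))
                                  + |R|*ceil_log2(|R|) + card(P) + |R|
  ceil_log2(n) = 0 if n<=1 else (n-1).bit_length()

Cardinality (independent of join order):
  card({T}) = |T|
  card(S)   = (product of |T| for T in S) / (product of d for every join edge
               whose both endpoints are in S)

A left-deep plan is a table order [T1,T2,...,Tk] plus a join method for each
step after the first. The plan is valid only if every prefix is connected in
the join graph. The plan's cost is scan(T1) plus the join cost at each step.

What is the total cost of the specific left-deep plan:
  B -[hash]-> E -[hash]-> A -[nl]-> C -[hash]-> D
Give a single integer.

step 1: scan B: cost=100, card=100
step 2: join E via hash
    card(P join E) = 100*50/(25) = 200
    cost = 100 + 2*50*6 + 100 = 800
step 3: join A via hash
    card(P join A) = 200*300/(30) = 2000
    cost = 800 + 2*300*9 + 200 = 6400
step 4: join C via nl
    card(P join C) = 2000*500/(50) = 20000
    cost = 6400 + 2000*500 = 1006400
step 5: join D via hash
    card(P join D) = 20000*250/(50) = 100000
    cost = 1006400 + 2*250*8 + 20000 = 1030400

1030400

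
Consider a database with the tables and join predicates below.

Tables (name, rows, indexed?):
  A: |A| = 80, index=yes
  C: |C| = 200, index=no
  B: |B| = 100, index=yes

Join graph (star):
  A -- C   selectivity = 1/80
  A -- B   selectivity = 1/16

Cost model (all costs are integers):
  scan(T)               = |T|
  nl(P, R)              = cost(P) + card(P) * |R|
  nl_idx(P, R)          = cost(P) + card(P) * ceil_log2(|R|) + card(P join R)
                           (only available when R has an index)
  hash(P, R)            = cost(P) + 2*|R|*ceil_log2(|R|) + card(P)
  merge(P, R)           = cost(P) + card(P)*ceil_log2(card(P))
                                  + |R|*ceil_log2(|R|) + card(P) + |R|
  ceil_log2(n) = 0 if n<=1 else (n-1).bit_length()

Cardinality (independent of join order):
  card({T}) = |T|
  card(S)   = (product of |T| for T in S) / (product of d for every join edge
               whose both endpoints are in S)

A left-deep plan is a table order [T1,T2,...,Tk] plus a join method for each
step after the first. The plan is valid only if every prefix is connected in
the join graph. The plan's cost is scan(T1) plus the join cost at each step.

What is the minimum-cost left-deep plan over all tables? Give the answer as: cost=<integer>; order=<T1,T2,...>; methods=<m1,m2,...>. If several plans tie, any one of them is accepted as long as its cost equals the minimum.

cost=3120; order=C,A,B; methods=hash,hash

Selinger DP (subsets sized 1..n):
  {A}: scan cost=80, card=80
  {C}: scan cost=200, card=200
  {B}: scan cost=100, card=100
  {AC}: card=200; try (A,hash)→1520, (A,nl_idx)→1800, (C,merge)→2520, (A,merge)→2640, (C,hash)→3360, (C,nl)→16080 …(+1); best=1520 via (A,hash)
  {AB}: card=500; try (B,nl_idx)→1140, (A,nl_idx)→1300, (A,hash)→1320, (B,merge)→1520, (A,merge)→1540, (B,hash)→1560 …(+2); best=1140 via (B,nl_idx)
  {ABC}: card=1250; try (B,hash)→3120, (B,merge)→4120, (B,nl_idx)→4170, (C,hash)→4840, (C,merge)→7940, (B,nl)→21520 …(+1); best=3120 via (B,hash)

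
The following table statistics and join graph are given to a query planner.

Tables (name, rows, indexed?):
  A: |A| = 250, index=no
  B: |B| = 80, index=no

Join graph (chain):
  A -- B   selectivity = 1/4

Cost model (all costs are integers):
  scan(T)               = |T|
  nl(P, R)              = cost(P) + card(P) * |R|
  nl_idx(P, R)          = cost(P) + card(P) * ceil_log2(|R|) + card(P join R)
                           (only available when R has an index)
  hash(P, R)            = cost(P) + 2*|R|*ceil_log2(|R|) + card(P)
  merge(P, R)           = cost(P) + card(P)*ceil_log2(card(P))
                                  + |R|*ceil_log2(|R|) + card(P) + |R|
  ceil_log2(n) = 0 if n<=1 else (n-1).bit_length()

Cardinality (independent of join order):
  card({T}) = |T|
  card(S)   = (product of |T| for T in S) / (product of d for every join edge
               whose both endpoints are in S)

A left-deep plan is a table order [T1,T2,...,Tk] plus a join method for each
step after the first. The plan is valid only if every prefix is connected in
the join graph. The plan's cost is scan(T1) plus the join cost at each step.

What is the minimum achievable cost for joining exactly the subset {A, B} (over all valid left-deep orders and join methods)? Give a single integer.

1620

Selinger DP over subsets of {A,B}:
  {A}: scan cost=250, card=250
  {B}: scan cost=80, card=80
  {AB}: card=5000; try (B,hash)→1620, (A,merge)→2970, (B,merge)→3140, (A,hash)→4160, (A,nl)→20080, (B,nl)→20250; best=1620 via (B,hash)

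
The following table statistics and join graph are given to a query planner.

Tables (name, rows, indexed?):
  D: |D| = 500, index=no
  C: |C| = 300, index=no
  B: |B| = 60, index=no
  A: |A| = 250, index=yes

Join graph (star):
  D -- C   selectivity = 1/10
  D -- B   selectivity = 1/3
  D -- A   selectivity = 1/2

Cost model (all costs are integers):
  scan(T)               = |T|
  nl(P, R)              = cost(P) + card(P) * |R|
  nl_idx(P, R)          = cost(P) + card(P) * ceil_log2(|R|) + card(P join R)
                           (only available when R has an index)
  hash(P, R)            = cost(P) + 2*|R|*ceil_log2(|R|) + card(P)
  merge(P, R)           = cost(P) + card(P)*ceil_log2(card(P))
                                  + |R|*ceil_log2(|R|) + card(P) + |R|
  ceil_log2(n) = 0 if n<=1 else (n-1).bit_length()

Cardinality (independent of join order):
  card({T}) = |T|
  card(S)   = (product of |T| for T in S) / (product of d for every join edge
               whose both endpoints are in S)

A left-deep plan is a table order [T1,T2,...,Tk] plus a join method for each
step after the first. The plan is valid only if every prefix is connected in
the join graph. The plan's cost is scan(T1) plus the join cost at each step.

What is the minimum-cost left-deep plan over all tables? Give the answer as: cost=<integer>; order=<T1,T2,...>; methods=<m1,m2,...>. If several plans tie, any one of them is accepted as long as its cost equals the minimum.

cost=321120; order=D,B,C,A; methods=hash,hash,hash

Selinger DP (subsets sized 1..n):
  {D}: scan cost=500, card=500
  {C}: scan cost=300, card=300
  {B}: scan cost=60, card=60
  {A}: scan cost=250, card=250
  {CD}: card=15000; try (C,hash)→6400, (D,merge)→8300, (C,merge)→8500, (D,hash)→9600, (D,nl)→150300, (C,nl)→150500; best=6400 via (C,hash)
  {BD}: card=10000; try (B,hash)→1720, (D,merge)→5480, (B,merge)→5920, (D,hash)→9120, (D,nl)→30060, (B,nl)→30500; best=1720 via (B,hash)
  {AD}: card=62500; try (A,hash)→5000, (D,merge)→7500, (A,merge)→7750, (D,hash)→9500, (A,nl_idx)→67000, (D,nl)→125250 …(+1); best=5000 via (A,hash)
  {BCD}: card=300000; try (C,hash)→17120, (B,hash)→22120, (C,merge)→154720, (B,merge)→231820, (B,nl)→906400, (C,nl)→3001720; best=17120 via (C,hash)
  {ACD}: card=1875000; try (A,hash)→25400, (C,hash)→72900, (A,merge)→233650, (C,merge)→1070500, (A,nl_idx)→2001400, (A,nl)→3756400 …(+1); best=25400 via (A,hash)
  {ABD}: card=1250000; try (A,hash)→15720, (B,hash)→68220, (A,merge)→153970, (B,merge)→1067920, (A,nl_idx)→1331720, (A,nl)→2501720 …(+1); best=15720 via (A,hash)
  {ABCD}: card=37500000; try (A,hash)→321120, (C,hash)→1271120, (B,hash)→1901120, (A,merge)→6019370, (C,merge)→27518720, (A,nl_idx)→39917120 …(+4); best=321120 via (A,hash)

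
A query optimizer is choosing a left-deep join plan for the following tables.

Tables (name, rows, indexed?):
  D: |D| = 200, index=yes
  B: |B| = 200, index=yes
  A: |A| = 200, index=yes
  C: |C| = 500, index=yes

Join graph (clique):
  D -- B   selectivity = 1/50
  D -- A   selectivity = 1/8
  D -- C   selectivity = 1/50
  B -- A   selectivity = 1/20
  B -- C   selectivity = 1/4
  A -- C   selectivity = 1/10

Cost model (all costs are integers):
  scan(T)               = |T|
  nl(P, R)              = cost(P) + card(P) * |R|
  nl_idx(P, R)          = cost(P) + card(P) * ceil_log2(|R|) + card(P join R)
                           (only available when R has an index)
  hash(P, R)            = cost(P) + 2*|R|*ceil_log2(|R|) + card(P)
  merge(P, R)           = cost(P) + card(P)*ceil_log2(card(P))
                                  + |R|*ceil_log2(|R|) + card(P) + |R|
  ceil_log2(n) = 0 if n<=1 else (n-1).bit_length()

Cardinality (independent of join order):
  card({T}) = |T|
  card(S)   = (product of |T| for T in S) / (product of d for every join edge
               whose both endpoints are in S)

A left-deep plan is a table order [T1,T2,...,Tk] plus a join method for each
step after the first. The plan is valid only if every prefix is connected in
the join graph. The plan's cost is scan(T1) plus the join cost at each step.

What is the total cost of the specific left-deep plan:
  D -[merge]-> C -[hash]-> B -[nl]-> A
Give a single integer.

412200

step 1: scan D: cost=200, card=200
step 2: join C via merge
    card(P join C) = 200*500/(50) = 2000
    cost = 200 + 200*8 + 500*9 + 200 + 500 = 7000
step 3: join B via hash
    card(P join B) = 2000*200/(50*4) = 2000
    cost = 7000 + 2*200*8 + 2000 = 12200
step 4: join A via nl
    card(P join A) = 2000*200/(8*20*10) = 250
    cost = 12200 + 2000*200 = 412200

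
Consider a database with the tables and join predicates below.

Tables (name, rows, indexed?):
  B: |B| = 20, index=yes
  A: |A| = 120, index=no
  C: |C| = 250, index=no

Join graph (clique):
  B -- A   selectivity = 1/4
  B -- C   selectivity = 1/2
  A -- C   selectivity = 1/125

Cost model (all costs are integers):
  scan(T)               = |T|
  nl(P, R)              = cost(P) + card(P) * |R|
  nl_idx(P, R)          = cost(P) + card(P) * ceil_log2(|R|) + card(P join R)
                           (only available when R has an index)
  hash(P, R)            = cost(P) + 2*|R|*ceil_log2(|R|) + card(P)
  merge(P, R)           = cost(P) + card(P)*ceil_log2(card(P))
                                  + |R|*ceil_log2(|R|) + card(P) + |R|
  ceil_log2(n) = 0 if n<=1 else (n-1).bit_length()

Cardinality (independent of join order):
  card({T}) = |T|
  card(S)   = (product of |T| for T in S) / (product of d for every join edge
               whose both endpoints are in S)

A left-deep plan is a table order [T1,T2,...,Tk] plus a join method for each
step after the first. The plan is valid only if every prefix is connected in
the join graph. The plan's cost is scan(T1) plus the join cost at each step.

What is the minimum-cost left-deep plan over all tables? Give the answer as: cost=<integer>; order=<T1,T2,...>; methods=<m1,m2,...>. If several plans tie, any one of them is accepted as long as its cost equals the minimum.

Selinger DP (subsets sized 1..n):
  {B}: scan cost=20, card=20
  {A}: scan cost=120, card=120
  {C}: scan cost=250, card=250
  {AB}: card=600; try (B,hash)→440, (A,merge)→1100, (B,merge)→1200, (B,nl_idx)→1320, (A,hash)→1720, (A,nl)→2420 …(+1); best=440 via (B,hash)
  {BC}: card=2500; try (B,hash)→700, (C,merge)→2390, (B,merge)→2620, (B,nl_idx)→4000, (C,hash)→4040, (C,nl)→5020 …(+1); best=700 via (B,hash)
  {AC}: card=240; try (A,hash)→2180, (C,merge)→3330, (A,merge)→3460, (C,hash)→4240, (C,nl)→30120, (A,nl)→30250; best=2180 via (A,hash)
  {ABC}: card=600; try (B,hash)→2620, (B,nl_idx)→3980, (B,merge)→4460, (A,hash)→4880, (C,hash)→5040, (B,nl)→6980 …(+4); best=2620 via (B,hash)

cost=2620; order=C,A,B; methods=hash,hash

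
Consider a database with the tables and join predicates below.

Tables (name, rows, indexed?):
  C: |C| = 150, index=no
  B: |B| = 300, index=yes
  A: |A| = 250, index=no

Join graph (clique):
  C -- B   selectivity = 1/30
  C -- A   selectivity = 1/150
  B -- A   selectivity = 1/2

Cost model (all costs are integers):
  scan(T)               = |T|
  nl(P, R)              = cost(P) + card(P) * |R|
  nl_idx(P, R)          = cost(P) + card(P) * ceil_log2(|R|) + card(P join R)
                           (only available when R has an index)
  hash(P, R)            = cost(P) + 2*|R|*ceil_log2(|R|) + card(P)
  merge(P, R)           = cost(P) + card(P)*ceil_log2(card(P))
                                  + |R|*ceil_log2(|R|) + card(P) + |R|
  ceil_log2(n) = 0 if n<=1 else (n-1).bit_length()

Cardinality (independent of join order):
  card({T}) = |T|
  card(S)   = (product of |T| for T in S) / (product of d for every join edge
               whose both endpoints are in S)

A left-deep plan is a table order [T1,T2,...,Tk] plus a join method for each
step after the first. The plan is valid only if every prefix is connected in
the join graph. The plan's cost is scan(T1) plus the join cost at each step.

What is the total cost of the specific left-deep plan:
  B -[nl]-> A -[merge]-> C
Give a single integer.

step 1: scan B: cost=300, card=300
step 2: join A via nl
    card(P join A) = 300*250/(2) = 37500
    cost = 300 + 300*250 = 75300
step 3: join C via merge
    card(P join C) = 37500*150/(30*150) = 1250
    cost = 75300 + 37500*16 + 150*8 + 37500 + 150 = 714150

714150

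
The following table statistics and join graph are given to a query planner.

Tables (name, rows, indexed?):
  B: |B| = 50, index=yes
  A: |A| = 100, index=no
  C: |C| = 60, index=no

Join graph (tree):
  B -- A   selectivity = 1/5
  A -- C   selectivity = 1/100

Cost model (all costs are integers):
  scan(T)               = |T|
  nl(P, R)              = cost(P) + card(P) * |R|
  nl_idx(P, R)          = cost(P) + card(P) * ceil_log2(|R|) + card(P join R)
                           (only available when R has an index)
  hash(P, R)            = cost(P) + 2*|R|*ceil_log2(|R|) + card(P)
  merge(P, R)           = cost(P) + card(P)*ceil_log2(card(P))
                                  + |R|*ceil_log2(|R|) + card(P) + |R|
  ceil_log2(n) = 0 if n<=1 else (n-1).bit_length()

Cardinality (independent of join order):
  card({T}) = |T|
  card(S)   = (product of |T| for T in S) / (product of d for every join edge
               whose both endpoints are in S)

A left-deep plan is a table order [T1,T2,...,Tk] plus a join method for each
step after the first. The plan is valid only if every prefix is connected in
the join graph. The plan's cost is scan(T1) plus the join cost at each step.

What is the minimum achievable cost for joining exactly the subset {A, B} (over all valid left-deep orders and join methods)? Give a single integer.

800

Selinger DP over subsets of {A,B}:
  {B}: scan cost=50, card=50
  {A}: scan cost=100, card=100
  {AB}: card=1000; try (B,hash)→800, (A,merge)→1200, (B,merge)→1250, (A,hash)→1500, (B,nl_idx)→1700, (A,nl)→5050 …(+1); best=800 via (B,hash)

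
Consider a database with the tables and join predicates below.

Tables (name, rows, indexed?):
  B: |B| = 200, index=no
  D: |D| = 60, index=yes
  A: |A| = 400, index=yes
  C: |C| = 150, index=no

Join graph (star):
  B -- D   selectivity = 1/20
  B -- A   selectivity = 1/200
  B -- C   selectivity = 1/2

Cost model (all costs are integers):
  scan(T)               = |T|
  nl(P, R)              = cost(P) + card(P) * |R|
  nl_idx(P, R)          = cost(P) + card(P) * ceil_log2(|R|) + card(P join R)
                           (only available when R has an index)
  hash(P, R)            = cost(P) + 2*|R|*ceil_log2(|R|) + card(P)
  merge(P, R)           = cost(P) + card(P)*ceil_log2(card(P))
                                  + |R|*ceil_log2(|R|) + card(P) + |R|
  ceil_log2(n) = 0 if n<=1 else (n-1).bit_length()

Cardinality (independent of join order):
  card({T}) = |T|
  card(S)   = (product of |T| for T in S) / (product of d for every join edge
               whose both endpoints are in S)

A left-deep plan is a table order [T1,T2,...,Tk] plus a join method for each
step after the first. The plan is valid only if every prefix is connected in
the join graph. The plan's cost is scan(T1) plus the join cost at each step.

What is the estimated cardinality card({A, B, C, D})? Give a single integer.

90000

Tables in S: A(400), B(200), C(150), D(60)
Edges inside S: B-D(d=20), B-A(d=200), B-C(d=2)
numerator = 400 * 200 * 150 * 60 = 720000000
denominator = 20 * 200 * 2 = 8000
card(S) = 720000000 / 8000 = 90000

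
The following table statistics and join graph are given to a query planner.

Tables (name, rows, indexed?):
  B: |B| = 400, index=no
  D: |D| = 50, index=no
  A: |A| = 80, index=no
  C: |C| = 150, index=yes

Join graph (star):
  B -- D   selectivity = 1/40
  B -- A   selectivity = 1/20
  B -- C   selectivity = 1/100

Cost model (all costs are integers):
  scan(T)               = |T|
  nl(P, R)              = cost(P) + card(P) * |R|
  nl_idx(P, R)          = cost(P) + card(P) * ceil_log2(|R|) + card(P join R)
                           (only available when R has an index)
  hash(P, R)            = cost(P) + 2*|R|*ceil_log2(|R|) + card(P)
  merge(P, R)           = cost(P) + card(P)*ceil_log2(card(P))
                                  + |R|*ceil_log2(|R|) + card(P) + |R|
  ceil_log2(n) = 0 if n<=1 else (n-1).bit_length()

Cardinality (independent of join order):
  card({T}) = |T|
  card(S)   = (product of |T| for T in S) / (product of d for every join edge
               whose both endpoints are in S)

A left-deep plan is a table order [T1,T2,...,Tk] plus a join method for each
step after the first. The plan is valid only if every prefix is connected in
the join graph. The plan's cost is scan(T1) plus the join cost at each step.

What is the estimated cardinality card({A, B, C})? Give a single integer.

Tables in S: A(80), B(400), C(150)
Edges inside S: B-A(d=20), B-C(d=100)
numerator = 80 * 400 * 150 = 4800000
denominator = 20 * 100 = 2000
card(S) = 4800000 / 2000 = 2400

2400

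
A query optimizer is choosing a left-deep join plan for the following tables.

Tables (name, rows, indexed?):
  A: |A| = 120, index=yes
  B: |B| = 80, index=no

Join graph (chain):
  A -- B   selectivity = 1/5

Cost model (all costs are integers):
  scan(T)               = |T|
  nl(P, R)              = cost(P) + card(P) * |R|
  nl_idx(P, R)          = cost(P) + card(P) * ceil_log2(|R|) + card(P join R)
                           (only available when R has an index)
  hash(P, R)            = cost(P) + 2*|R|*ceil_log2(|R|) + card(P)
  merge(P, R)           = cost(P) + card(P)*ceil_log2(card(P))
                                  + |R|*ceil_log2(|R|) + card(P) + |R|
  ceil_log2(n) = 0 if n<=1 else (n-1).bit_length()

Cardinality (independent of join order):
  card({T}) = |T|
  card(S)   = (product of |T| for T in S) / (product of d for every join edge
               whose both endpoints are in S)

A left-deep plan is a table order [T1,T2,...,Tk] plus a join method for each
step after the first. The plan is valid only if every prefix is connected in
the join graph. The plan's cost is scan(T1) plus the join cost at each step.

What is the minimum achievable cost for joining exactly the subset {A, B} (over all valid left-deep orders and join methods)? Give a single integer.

1360

Selinger DP over subsets of {A,B}:
  {A}: scan cost=120, card=120
  {B}: scan cost=80, card=80
  {AB}: card=1920; try (B,hash)→1360, (A,merge)→1680, (B,merge)→1720, (A,hash)→1840, (A,nl_idx)→2560, (A,nl)→9680 …(+1); best=1360 via (B,hash)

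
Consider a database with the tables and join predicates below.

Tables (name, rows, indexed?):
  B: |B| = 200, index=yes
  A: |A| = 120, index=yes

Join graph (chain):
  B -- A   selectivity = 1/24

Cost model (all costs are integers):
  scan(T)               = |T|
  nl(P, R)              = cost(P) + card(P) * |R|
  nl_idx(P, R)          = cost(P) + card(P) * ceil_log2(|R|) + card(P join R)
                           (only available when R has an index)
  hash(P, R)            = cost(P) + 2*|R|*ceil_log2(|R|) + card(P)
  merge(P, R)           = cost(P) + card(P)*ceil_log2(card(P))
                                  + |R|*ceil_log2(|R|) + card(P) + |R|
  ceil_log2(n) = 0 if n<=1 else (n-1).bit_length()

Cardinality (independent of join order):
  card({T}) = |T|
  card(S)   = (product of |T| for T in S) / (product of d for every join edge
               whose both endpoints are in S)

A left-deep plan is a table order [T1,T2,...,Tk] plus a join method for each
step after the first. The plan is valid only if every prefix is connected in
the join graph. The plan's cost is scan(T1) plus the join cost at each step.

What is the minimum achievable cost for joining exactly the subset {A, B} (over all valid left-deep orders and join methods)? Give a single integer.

2080

Selinger DP over subsets of {A,B}:
  {B}: scan cost=200, card=200
  {A}: scan cost=120, card=120
  {AB}: card=1000; try (B,nl_idx)→2080, (A,hash)→2080, (A,nl_idx)→2600, (B,merge)→2880, (A,merge)→2960, (B,hash)→3440 …(+2); best=2080 via (B,nl_idx)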